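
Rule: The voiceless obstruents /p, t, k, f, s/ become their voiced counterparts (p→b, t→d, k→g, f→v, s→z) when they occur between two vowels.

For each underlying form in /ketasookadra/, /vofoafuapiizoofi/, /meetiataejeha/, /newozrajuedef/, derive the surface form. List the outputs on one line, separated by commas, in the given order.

/ketasookadra/: /t/ is a voiceless obstruent between vowels /e/ and /a/, so it voices to [d]. /s/ is a voiceless obstruent between vowels /a/ and /o/, so it voices to [z]. /k/ is a voiceless obstruent between vowels /o/ and /a/, so it voices to [g]. → [kedazoogadra].
/vofoafuapiizoofi/: /f/ is a voiceless obstruent between vowels /o/ and /o/, so it voices to [v]. /f/ is a voiceless obstruent between vowels /a/ and /u/, so it voices to [v]. /p/ is a voiceless obstruent between vowels /a/ and /i/, so it voices to [b]. /f/ is a voiceless obstruent between vowels /o/ and /i/, so it voices to [v]. → [vovoavuabiizoovi].
/meetiataejeha/: /t/ is a voiceless obstruent between vowels /e/ and /i/, so it voices to [d]. /t/ is a voiceless obstruent between vowels /a/ and /a/, so it voices to [d]. → [meediadaejeha].
/newozrajuedef/: the rule's environment is not met; surfaces unchanged as [newozrajuedef].

kedazoogadra, vovoavuabiizoovi, meediadaejeha, newozrajuedef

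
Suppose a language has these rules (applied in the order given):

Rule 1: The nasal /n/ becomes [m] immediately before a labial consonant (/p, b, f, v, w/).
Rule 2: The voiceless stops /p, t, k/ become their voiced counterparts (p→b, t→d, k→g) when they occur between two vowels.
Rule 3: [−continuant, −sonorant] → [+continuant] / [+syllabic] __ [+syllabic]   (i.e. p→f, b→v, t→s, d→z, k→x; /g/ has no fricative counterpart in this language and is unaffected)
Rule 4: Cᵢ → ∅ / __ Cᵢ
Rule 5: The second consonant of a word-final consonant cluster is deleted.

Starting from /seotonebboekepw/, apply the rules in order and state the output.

Rule 1 (nasal place assimilation): no segment meets the environment; /seotonebboekepw/ is unchanged.
Rule 2 (intervocalic voicing): /t/ is a voiceless stop between vowels /o/ and /o/, so it voices to [d]. /k/ is a voiceless stop between vowels /e/ and /e/, so it voices to [g]. /seotonebboekepw/ → seodonebboegepw.
Rule 3 (intervocalic spirantization): /d/ is a stop between vowels /o/ and /o/, so it spirantizes to the fricative [z]. /seodonebboegepw/ → seozonebboegepw.
Rule 4 (degemination): /bb/ is a geminate; the first /b/ deletes. /seozonebboegepw/ → seozoneboegepw.
Rule 5 (final cluster simplification): /w/ is the second consonant of a word-final cluster /pw/, so it deletes. /seozoneboegepw/ → seozoneboegep.

seozoneboegep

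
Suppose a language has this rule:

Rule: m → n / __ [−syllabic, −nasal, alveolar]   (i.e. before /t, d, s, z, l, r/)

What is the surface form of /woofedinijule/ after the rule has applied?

woofedinijule

No segment of /woofedinijule/ meets the structural description of the rule, so the form surfaces unchanged.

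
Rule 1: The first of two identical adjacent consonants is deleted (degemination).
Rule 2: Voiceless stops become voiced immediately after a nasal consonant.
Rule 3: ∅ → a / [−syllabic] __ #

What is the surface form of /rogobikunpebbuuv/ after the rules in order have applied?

Rule 1 (degemination): /bb/ is a geminate; the first /b/ deletes. /rogobikunpebbuuv/ → rogobikunpebuuv.
Rule 2 (post-nasal voicing): /p/ is a voiceless stop immediately after the nasal /n/, so it voices to [b]. /rogobikunpebuuv/ → rogobikunbebuuv.
Rule 3 (final a-epenthesis): the form ends in the consonant /v/, so [a] is inserted word-finally. /rogobikunbebuuv/ → rogobikunbebuuva.

rogobikunbebuuva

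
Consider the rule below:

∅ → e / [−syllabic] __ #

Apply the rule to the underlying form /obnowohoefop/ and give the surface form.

the form ends in the consonant /p/, so [e] is inserted word-finally.
Surface form: [obnowohoefope].

obnowohoefope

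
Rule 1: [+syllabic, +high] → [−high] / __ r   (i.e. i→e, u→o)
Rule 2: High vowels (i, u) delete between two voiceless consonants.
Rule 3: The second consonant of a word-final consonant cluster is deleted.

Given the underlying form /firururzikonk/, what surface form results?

ferororzikon

Rule 1 (pre-rhotic lowering): /i/ is a high vowel immediately before /r/, so it lowers to [e]. /u/ is a high vowel immediately before /r/, so it lowers to [o]. /u/ is a high vowel immediately before /r/, so it lowers to [o]. /firururzikonk/ → ferororzikonk.
Rule 2 (high vowel syncope): no segment meets the environment; /ferororzikonk/ is unchanged.
Rule 3 (final cluster simplification): /k/ is the second consonant of a word-final cluster /nk/, so it deletes. /ferororzikonk/ → ferororzikon.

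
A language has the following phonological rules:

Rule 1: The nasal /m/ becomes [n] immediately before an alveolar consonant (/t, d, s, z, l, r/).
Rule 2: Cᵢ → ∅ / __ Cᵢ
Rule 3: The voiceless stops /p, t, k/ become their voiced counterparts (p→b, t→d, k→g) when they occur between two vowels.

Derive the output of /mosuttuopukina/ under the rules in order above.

Rule 1 (nasal place assimilation): no segment meets the environment; /mosuttuopukina/ is unchanged.
Rule 2 (degemination): /tt/ is a geminate; the first /t/ deletes. /mosuttuopukina/ → mosutuopukina.
Rule 3 (intervocalic voicing): /t/ is a voiceless stop between vowels /u/ and /u/, so it voices to [d]. /p/ is a voiceless stop between vowels /o/ and /u/, so it voices to [b]. /k/ is a voiceless stop between vowels /u/ and /i/, so it voices to [g]. /mosutuopukina/ → mosuduobugina.

mosuduobugina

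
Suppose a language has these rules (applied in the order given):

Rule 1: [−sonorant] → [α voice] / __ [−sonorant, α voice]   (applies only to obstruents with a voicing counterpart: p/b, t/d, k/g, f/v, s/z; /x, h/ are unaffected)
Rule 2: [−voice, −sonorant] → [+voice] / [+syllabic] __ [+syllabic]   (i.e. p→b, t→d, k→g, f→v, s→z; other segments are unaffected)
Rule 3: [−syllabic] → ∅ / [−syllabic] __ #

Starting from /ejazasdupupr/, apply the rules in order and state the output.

Rule 1 (regressive voicing assimilation): /s/ precedes the voiced obstruent /d/, so it voices to [z] by assimilation. /ejazasdupupr/ → ejazazdupupr.
Rule 2 (intervocalic voicing): /p/ is a voiceless obstruent between vowels /u/ and /u/, so it voices to [b]. /ejazazdupupr/ → ejazazdubupr.
Rule 3 (final cluster simplification): /r/ is the second consonant of a word-final cluster /pr/, so it deletes. /ejazazdubupr/ → ejazazdubup.

ejazazdubup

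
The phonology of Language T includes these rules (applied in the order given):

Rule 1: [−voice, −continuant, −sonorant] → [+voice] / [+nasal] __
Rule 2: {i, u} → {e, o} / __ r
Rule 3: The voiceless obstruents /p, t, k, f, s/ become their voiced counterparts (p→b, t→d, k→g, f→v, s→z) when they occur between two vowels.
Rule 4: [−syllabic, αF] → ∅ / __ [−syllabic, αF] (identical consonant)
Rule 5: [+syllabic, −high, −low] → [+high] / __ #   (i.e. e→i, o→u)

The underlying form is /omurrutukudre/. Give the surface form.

Rule 1 (post-nasal voicing): no segment meets the environment; /omurrutukudre/ is unchanged.
Rule 2 (pre-rhotic lowering): /u/ is a high vowel immediately before /r/, so it lowers to [o]. /omurrutukudre/ → omorrutukudre.
Rule 3 (intervocalic voicing): /t/ is a voiceless obstruent between vowels /u/ and /u/, so it voices to [d]. /k/ is a voiceless obstruent between vowels /u/ and /u/, so it voices to [g]. /omorrutukudre/ → omorrudugudre.
Rule 4 (degemination): /rr/ is a geminate; the first /r/ deletes. /omorrudugudre/ → omorudugudre.
Rule 5 (final vowel raising): /e/ is a mid vowel in word-final position, so it raises to [i]. /omorudugudre/ → omorudugudri.

omorudugudri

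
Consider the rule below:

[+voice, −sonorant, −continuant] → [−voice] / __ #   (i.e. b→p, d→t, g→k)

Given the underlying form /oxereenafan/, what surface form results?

oxereenafan

No segment of /oxereenafan/ meets the structural description of the rule, so the form surfaces unchanged.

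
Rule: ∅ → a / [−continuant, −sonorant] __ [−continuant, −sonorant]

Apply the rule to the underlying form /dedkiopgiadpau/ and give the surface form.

dedakiopagiadapau

/d/ and /k/ form a stop–stop cluster, so [a] is inserted between them.
/p/ and /g/ form a stop–stop cluster, so [a] is inserted between them.
/d/ and /p/ form a stop–stop cluster, so [a] is inserted between them.
Surface form: [dedakiopagiadapau].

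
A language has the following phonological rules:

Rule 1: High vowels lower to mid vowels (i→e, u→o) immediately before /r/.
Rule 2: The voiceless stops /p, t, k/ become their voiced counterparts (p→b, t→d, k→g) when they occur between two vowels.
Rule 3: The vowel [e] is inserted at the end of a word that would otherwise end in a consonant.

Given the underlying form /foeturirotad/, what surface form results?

foedorerodade

Rule 1 (pre-rhotic lowering): /u/ is a high vowel immediately before /r/, so it lowers to [o]. /i/ is a high vowel immediately before /r/, so it lowers to [e]. /foeturirotad/ → foetorerotad.
Rule 2 (intervocalic voicing): /t/ is a voiceless stop between vowels /e/ and /o/, so it voices to [d]. /t/ is a voiceless stop between vowels /o/ and /a/, so it voices to [d]. /foetorerotad/ → foedorerodad.
Rule 3 (final e-epenthesis): the form ends in the consonant /d/, so [e] is inserted word-finally. /foedorerodad/ → foedorerodade.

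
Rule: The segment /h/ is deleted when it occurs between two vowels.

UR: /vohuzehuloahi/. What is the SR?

/h/ occurs between vowels /o/ and /u/, so it deletes.
/h/ occurs between vowels /e/ and /u/, so it deletes.
/h/ occurs between vowels /a/ and /i/, so it deletes.
Surface form: [vouzeuloai].

vouzeuloai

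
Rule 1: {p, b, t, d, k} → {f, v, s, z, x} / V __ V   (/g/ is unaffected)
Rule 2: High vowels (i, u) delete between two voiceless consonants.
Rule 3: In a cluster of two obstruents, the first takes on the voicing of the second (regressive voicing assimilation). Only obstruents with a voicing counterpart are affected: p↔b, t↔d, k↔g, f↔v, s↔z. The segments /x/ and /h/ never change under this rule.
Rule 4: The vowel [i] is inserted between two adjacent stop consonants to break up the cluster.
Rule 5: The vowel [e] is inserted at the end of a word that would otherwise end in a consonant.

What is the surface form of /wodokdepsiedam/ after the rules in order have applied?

wozogidepsiezame

Rule 1 (intervocalic spirantization): /d/ is a stop between vowels /o/ and /o/, so it spirantizes to the fricative [z]. /d/ is a stop between vowels /e/ and /a/, so it spirantizes to the fricative [z]. /wodokdepsiedam/ → wozokdepsiezam.
Rule 2 (high vowel syncope): no segment meets the environment; /wozokdepsiezam/ is unchanged.
Rule 3 (regressive voicing assimilation): /k/ precedes the voiced obstruent /d/, so it voices to [g] by assimilation. /wozokdepsiezam/ → wozogdepsiezam.
Rule 4 (stop-cluster i-epenthesis): /g/ and /d/ form a stop–stop cluster, so [i] is inserted between them. /wozogdepsiezam/ → wozogidepsiezam.
Rule 5 (final e-epenthesis): the form ends in the consonant /m/, so [e] is inserted word-finally. /wozogidepsiezam/ → wozogidepsiezame.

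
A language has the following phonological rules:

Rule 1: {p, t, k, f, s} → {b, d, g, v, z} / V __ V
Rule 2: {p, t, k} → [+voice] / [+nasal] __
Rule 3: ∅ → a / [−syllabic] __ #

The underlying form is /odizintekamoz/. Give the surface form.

Rule 1 (intervocalic voicing): /k/ is a voiceless obstruent between vowels /e/ and /a/, so it voices to [g]. /odizintekamoz/ → odizintegamoz.
Rule 2 (post-nasal voicing): /t/ is a voiceless stop immediately after the nasal /n/, so it voices to [d]. /odizintegamoz/ → odizindegamoz.
Rule 3 (final a-epenthesis): the form ends in the consonant /z/, so [a] is inserted word-finally. /odizindegamoz/ → odizindegamoza.

odizindegamoza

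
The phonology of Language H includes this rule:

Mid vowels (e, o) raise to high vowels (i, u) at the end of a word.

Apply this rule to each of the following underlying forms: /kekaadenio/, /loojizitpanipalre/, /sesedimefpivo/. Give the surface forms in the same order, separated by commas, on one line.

kekaadeniu, loojizitpanipalri, sesedimefpivu

/kekaadenio/: /o/ is a mid vowel in word-final position, so it raises to [u]. → [kekaadeniu].
/loojizitpanipalre/: /e/ is a mid vowel in word-final position, so it raises to [i]. → [loojizitpanipalri].
/sesedimefpivo/: /o/ is a mid vowel in word-final position, so it raises to [u]. → [sesedimefpivu].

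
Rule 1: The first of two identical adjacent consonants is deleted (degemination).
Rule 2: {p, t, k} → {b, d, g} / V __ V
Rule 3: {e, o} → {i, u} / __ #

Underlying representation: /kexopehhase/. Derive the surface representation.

kexobehasi

Rule 1 (degemination): /hh/ is a geminate; the first /h/ deletes. /kexopehhase/ → kexopehase.
Rule 2 (intervocalic voicing): /p/ is a voiceless stop between vowels /o/ and /e/, so it voices to [b]. /kexopehase/ → kexobehase.
Rule 3 (final vowel raising): /e/ is a mid vowel in word-final position, so it raises to [i]. /kexobehase/ → kexobehasi.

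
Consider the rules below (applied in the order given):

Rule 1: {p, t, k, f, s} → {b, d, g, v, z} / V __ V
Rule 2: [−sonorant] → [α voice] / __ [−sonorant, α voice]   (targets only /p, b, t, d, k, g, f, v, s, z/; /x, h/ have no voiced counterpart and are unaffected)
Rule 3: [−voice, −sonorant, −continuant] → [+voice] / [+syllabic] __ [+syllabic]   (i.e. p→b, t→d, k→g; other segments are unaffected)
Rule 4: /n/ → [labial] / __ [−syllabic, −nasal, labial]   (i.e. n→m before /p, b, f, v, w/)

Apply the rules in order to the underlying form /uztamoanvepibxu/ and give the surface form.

Rule 1 (intervocalic voicing): /p/ is a voiceless obstruent between vowels /e/ and /i/, so it voices to [b]. /uztamoanvepibxu/ → uztamoanvebibxu.
Rule 2 (regressive voicing assimilation): /z/ precedes the voiceless obstruent /t/, so it devoices to [s] by assimilation. /b/ precedes the voiceless obstruent /x/, so it devoices to [p] by assimilation. /uztamoanvebibxu/ → ustamoanvebipxu.
Rule 3 (intervocalic voicing): no segment meets the environment; /ustamoanvebipxu/ is unchanged.
Rule 4 (nasal place assimilation): /n/ precedes the labial consonant /v/, so it assimilates in place to [m]. /ustamoanvebipxu/ → ustamoamvebipxu.

ustamoamvebipxu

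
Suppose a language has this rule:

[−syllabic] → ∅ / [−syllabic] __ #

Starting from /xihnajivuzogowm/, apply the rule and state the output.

xihnajivuzogow

/m/ is the second consonant of a word-final cluster /wm/, so it deletes.
Surface form: [xihnajivuzogow].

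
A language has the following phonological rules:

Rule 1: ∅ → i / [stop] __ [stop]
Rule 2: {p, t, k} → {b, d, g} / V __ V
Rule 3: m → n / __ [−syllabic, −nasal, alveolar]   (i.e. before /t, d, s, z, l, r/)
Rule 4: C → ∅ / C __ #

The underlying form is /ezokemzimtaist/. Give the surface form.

ezogenzintais

Rule 1 (stop-cluster i-epenthesis): no segment meets the environment; /ezokemzimtaist/ is unchanged.
Rule 2 (intervocalic voicing): /k/ is a voiceless stop between vowels /o/ and /e/, so it voices to [g]. /ezokemzimtaist/ → ezogemzimtaist.
Rule 3 (nasal place assimilation): /m/ precedes the alveolar consonant /z/, so it assimilates in place to [n]. /m/ precedes the alveolar consonant /t/, so it assimilates in place to [n]. /ezogemzimtaist/ → ezogenzintaist.
Rule 4 (final cluster simplification): /t/ is the second consonant of a word-final cluster /st/, so it deletes. /ezogenzintaist/ → ezogenzintais.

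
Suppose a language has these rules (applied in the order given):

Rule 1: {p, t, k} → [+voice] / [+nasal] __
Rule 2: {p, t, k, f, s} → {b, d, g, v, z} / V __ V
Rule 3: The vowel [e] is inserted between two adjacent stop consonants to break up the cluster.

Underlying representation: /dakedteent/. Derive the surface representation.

dagedeteend

Rule 1 (post-nasal voicing): /t/ is a voiceless stop immediately after the nasal /n/, so it voices to [d]. /dakedteent/ → dakedteend.
Rule 2 (intervocalic voicing): /k/ is a voiceless obstruent between vowels /a/ and /e/, so it voices to [g]. /dakedteend/ → dagedteend.
Rule 3 (stop-cluster e-epenthesis): /d/ and /t/ form a stop–stop cluster, so [e] is inserted between them. /dagedteend/ → dagedeteend.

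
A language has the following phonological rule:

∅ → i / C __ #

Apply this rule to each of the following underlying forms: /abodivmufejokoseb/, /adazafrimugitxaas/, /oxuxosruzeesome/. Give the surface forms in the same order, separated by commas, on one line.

/abodivmufejokoseb/: the form ends in the consonant /b/, so [i] is inserted word-finally. → [abodivmufejokosebi].
/adazafrimugitxaas/: the form ends in the consonant /s/, so [i] is inserted word-finally. → [adazafrimugitxaasi].
/oxuxosruzeesome/: the rule's environment is not met; surfaces unchanged as [oxuxosruzeesome].

abodivmufejokosebi, adazafrimugitxaasi, oxuxosruzeesome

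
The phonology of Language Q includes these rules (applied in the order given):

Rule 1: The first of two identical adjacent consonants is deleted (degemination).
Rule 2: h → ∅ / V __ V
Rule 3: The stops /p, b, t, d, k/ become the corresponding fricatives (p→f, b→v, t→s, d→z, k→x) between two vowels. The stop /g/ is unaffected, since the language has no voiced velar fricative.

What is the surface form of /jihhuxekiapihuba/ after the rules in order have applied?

Rule 1 (degemination): /hh/ is a geminate; the first /h/ deletes. /jihhuxekiapihuba/ → jihuxekiapihuba.
Rule 2 (intervocalic h-deletion): /h/ occurs between vowels /i/ and /u/, so it deletes. /h/ occurs between vowels /i/ and /u/, so it deletes. /jihuxekiapihuba/ → jiuxekiapiuba.
Rule 3 (intervocalic spirantization): /k/ is a stop between vowels /e/ and /i/, so it spirantizes to the fricative [x]. /p/ is a stop between vowels /a/ and /i/, so it spirantizes to the fricative [f]. /b/ is a stop between vowels /u/ and /a/, so it spirantizes to the fricative [v]. /jiuxekiapiuba/ → jiuxexiafiuva.

jiuxexiafiuva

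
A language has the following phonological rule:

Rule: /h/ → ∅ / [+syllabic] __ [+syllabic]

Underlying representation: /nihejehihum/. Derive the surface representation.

niejeium

/h/ occurs between vowels /i/ and /e/, so it deletes.
/h/ occurs between vowels /e/ and /i/, so it deletes.
/h/ occurs between vowels /i/ and /u/, so it deletes.
Surface form: [niejeium].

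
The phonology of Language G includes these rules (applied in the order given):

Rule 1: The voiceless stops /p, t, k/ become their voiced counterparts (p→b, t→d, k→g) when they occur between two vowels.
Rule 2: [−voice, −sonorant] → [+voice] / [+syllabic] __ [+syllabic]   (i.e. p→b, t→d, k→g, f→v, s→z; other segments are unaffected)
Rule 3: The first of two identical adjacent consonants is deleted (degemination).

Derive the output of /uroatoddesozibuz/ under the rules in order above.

uroadodezozibuz

Rule 1 (intervocalic voicing): /t/ is a voiceless stop between vowels /a/ and /o/, so it voices to [d]. /uroatoddesozibuz/ → uroadoddesozibuz.
Rule 2 (intervocalic voicing): /s/ is a voiceless obstruent between vowels /e/ and /o/, so it voices to [z]. /uroadoddesozibuz/ → uroadoddezozibuz.
Rule 3 (degemination): /dd/ is a geminate; the first /d/ deletes. /uroadoddezozibuz/ → uroadodezozibuz.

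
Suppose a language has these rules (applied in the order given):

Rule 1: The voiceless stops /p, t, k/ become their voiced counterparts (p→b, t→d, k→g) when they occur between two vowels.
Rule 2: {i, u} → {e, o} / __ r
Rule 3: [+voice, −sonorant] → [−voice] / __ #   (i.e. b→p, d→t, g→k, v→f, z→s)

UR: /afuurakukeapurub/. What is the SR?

afuoragugeaborup

Rule 1 (intervocalic voicing): /k/ is a voiceless stop between vowels /a/ and /u/, so it voices to [g]. /k/ is a voiceless stop between vowels /u/ and /e/, so it voices to [g]. /p/ is a voiceless stop between vowels /a/ and /u/, so it voices to [b]. /afuurakukeapurub/ → afuuragugeaburub.
Rule 2 (pre-rhotic lowering): /u/ is a high vowel immediately before /r/, so it lowers to [o]. /u/ is a high vowel immediately before /r/, so it lowers to [o]. /afuuragugeaburub/ → afuoragugeaborub.
Rule 3 (final devoicing): /b/ is a voiced obstruent in word-final position, so it devoices to [p]. /afuoragugeaborub/ → afuoragugeaborup.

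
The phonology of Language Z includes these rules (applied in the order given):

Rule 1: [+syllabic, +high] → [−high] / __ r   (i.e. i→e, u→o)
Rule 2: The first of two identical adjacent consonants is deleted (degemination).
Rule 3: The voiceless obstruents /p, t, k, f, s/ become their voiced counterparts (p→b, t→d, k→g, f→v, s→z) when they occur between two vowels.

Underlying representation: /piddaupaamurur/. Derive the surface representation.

Rule 1 (pre-rhotic lowering): /u/ is a high vowel immediately before /r/, so it lowers to [o]. /u/ is a high vowel immediately before /r/, so it lowers to [o]. /piddaupaamurur/ → piddaupaamoror.
Rule 2 (degemination): /dd/ is a geminate; the first /d/ deletes. /piddaupaamoror/ → pidaupaamoror.
Rule 3 (intervocalic voicing): /p/ is a voiceless obstruent between vowels /u/ and /a/, so it voices to [b]. /pidaupaamoror/ → pidaubaamoror.

pidaubaamoror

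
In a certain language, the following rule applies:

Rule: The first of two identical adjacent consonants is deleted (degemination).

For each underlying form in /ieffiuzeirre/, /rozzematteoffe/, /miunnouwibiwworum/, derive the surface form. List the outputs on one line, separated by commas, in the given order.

iefiuzeire, rozemateofe, miunouwibiworum

/ieffiuzeirre/: /ff/ is a geminate; the first /f/ deletes. /rr/ is a geminate; the first /r/ deletes. → [iefiuzeire].
/rozzematteoffe/: /zz/ is a geminate; the first /z/ deletes. /tt/ is a geminate; the first /t/ deletes. /ff/ is a geminate; the first /f/ deletes. → [rozemateofe].
/miunnouwibiwworum/: /nn/ is a geminate; the first /n/ deletes. /ww/ is a geminate; the first /w/ deletes. → [miunouwibiworum].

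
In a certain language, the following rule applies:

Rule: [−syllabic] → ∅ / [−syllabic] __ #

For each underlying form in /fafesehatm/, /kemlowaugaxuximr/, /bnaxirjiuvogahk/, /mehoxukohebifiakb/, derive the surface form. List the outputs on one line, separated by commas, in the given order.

/fafesehatm/: /m/ is the second consonant of a word-final cluster /tm/, so it deletes. → [fafesehat].
/kemlowaugaxuximr/: /r/ is the second consonant of a word-final cluster /mr/, so it deletes. → [kemlowaugaxuxim].
/bnaxirjiuvogahk/: /k/ is the second consonant of a word-final cluster /hk/, so it deletes. → [bnaxirjiuvogah].
/mehoxukohebifiakb/: /b/ is the second consonant of a word-final cluster /kb/, so it deletes. → [mehoxukohebifiak].

fafesehat, kemlowaugaxuxim, bnaxirjiuvogah, mehoxukohebifiak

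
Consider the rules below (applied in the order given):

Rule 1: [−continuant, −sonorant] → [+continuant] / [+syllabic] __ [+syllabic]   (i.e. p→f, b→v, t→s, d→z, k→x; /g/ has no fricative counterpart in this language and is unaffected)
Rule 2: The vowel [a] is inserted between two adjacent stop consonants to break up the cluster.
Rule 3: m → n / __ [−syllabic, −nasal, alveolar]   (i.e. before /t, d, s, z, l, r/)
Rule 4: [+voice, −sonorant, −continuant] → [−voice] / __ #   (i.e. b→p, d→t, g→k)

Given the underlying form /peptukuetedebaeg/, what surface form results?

pepatuxuesezevaek

Rule 1 (intervocalic spirantization): /k/ is a stop between vowels /u/ and /u/, so it spirantizes to the fricative [x]. /t/ is a stop between vowels /e/ and /e/, so it spirantizes to the fricative [s]. /d/ is a stop between vowels /e/ and /e/, so it spirantizes to the fricative [z]. /b/ is a stop between vowels /e/ and /a/, so it spirantizes to the fricative [v]. /peptukuetedebaeg/ → peptuxuesezevaeg.
Rule 2 (stop-cluster a-epenthesis): /p/ and /t/ form a stop–stop cluster, so [a] is inserted between them. /peptuxuesezevaeg/ → pepatuxuesezevaeg.
Rule 3 (nasal place assimilation): no segment meets the environment; /pepatuxuesezevaeg/ is unchanged.
Rule 4 (final devoicing): /g/ is a voiced stop in word-final position, so it devoices to [k]. /pepatuxuesezevaeg/ → pepatuxuesezevaek.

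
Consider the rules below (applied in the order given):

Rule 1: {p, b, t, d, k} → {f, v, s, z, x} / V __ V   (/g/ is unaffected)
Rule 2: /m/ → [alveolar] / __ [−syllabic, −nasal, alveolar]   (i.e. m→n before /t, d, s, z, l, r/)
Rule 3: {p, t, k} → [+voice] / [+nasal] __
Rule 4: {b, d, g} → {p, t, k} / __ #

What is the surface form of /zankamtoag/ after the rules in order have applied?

zangandoak

Rule 1 (intervocalic spirantization): no segment meets the environment; /zankamtoag/ is unchanged.
Rule 2 (nasal place assimilation): /m/ precedes the alveolar consonant /t/, so it assimilates in place to [n]. /zankamtoag/ → zankantoag.
Rule 3 (post-nasal voicing): /k/ is a voiceless stop immediately after the nasal /n/, so it voices to [g]. /t/ is a voiceless stop immediately after the nasal /n/, so it voices to [d]. /zankantoag/ → zangandoag.
Rule 4 (final devoicing): /g/ is a voiced stop in word-final position, so it devoices to [k]. /zangandoag/ → zangandoak.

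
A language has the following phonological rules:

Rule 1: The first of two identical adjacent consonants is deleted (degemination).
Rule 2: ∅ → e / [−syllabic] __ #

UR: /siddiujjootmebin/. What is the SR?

Rule 1 (degemination): /dd/ is a geminate; the first /d/ deletes. /jj/ is a geminate; the first /j/ deletes. /siddiujjootmebin/ → sidiujootmebin.
Rule 2 (final e-epenthesis): the form ends in the consonant /n/, so [e] is inserted word-finally. /sidiujootmebin/ → sidiujootmebine.

sidiujootmebine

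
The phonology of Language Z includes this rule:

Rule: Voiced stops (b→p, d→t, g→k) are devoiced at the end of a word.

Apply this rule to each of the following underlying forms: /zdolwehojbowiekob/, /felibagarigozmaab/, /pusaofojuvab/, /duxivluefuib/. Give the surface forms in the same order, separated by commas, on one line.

zdolwehojbowiekop, felibagarigozmaap, pusaofojuvap, duxivluefuip

/zdolwehojbowiekob/: /b/ is a voiced stop in word-final position, so it devoices to [p]. → [zdolwehojbowiekop].
/felibagarigozmaab/: /b/ is a voiced stop in word-final position, so it devoices to [p]. → [felibagarigozmaap].
/pusaofojuvab/: /b/ is a voiced stop in word-final position, so it devoices to [p]. → [pusaofojuvap].
/duxivluefuib/: /b/ is a voiced stop in word-final position, so it devoices to [p]. → [duxivluefuip].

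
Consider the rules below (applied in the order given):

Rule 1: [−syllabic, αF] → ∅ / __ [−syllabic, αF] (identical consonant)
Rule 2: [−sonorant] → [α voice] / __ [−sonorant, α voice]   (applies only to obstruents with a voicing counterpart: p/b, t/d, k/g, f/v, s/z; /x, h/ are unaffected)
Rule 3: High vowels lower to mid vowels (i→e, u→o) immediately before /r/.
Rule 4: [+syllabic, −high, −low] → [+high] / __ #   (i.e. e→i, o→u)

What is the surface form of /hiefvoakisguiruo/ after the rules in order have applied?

Rule 1 (degemination): no segment meets the environment; /hiefvoakisguiruo/ is unchanged.
Rule 2 (regressive voicing assimilation): /f/ precedes the voiced obstruent /v/, so it voices to [v] by assimilation. /s/ precedes the voiced obstruent /g/, so it voices to [z] by assimilation. /hiefvoakisguiruo/ → hievvoakizguiruo.
Rule 3 (pre-rhotic lowering): /i/ is a high vowel immediately before /r/, so it lowers to [e]. /hievvoakizguiruo/ → hievvoakizgueruo.
Rule 4 (final vowel raising): /o/ is a mid vowel in word-final position, so it raises to [u]. /hievvoakizgueruo/ → hievvoakizgueruu.

hievvoakizgueruu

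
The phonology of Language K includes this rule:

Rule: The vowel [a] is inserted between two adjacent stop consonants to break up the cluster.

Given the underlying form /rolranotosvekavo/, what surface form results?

No segment of /rolranotosvekavo/ meets the structural description of the rule, so the form surfaces unchanged.

rolranotosvekavo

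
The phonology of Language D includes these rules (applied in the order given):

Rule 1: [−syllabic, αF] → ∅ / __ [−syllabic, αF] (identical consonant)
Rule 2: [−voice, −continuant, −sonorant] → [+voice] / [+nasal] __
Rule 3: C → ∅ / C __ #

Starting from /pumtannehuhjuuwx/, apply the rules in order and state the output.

pumdanehuhjuuw

Rule 1 (degemination): /nn/ is a geminate; the first /n/ deletes. /pumtannehuhjuuwx/ → pumtanehuhjuuwx.
Rule 2 (post-nasal voicing): /t/ is a voiceless stop immediately after the nasal /m/, so it voices to [d]. /pumtanehuhjuuwx/ → pumdanehuhjuuwx.
Rule 3 (final cluster simplification): /x/ is the second consonant of a word-final cluster /wx/, so it deletes. /pumdanehuhjuuwx/ → pumdanehuhjuuw.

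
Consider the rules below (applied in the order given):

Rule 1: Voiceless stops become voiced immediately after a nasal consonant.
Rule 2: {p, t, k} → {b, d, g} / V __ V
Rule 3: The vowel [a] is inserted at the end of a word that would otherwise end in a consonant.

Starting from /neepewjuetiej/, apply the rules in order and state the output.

Rule 1 (post-nasal voicing): no segment meets the environment; /neepewjuetiej/ is unchanged.
Rule 2 (intervocalic voicing): /p/ is a voiceless stop between vowels /e/ and /e/, so it voices to [b]. /t/ is a voiceless stop between vowels /e/ and /i/, so it voices to [d]. /neepewjuetiej/ → neebewjuediej.
Rule 3 (final a-epenthesis): the form ends in the consonant /j/, so [a] is inserted word-finally. /neebewjuediej/ → neebewjuedieja.

neebewjuedieja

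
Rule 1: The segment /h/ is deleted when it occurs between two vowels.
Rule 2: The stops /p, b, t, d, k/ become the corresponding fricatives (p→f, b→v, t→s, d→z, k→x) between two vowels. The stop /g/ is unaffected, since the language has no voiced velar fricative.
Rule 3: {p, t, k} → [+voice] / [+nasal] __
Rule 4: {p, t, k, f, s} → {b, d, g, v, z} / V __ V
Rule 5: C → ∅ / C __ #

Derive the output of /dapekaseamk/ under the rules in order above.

Rule 1 (intervocalic h-deletion): no segment meets the environment; /dapekaseamk/ is unchanged.
Rule 2 (intervocalic spirantization): /p/ is a stop between vowels /a/ and /e/, so it spirantizes to the fricative [f]. /k/ is a stop between vowels /e/ and /a/, so it spirantizes to the fricative [x]. /dapekaseamk/ → dafexaseamk.
Rule 3 (post-nasal voicing): /k/ is a voiceless stop immediately after the nasal /m/, so it voices to [g]. /dafexaseamk/ → dafexaseamg.
Rule 4 (intervocalic voicing): /f/ is a voiceless obstruent between vowels /a/ and /e/, so it voices to [v]. /s/ is a voiceless obstruent between vowels /a/ and /e/, so it voices to [z]. /dafexaseamg/ → davexazeamg.
Rule 5 (final cluster simplification): /g/ is the second consonant of a word-final cluster /mg/, so it deletes. /davexazeamg/ → davexazeam.

davexazeam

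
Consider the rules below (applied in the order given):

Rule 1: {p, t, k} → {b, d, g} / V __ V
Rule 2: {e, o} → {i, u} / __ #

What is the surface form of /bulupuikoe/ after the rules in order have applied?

Rule 1 (intervocalic voicing): /p/ is a voiceless stop between vowels /u/ and /u/, so it voices to [b]. /k/ is a voiceless stop between vowels /i/ and /o/, so it voices to [g]. /bulupuikoe/ → bulubuigoe.
Rule 2 (final vowel raising): /e/ is a mid vowel in word-final position, so it raises to [i]. /bulubuigoe/ → bulubuigoi.

bulubuigoi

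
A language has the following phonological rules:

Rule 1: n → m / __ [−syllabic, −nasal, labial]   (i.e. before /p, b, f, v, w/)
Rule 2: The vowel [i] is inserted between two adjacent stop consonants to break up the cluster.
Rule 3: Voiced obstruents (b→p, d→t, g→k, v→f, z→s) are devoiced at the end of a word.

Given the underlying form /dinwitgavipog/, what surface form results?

dimwitigavipok

Rule 1 (nasal place assimilation): /n/ precedes the labial consonant /w/, so it assimilates in place to [m]. /dinwitgavipog/ → dimwitgavipog.
Rule 2 (stop-cluster i-epenthesis): /t/ and /g/ form a stop–stop cluster, so [i] is inserted between them. /dimwitgavipog/ → dimwitigavipog.
Rule 3 (final devoicing): /g/ is a voiced obstruent in word-final position, so it devoices to [k]. /dimwitigavipog/ → dimwitigavipok.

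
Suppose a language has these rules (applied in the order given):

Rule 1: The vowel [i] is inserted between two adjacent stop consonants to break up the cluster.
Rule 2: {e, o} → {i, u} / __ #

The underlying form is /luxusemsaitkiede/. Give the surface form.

luxusemsaitikiedi

Rule 1 (stop-cluster i-epenthesis): /t/ and /k/ form a stop–stop cluster, so [i] is inserted between them. /luxusemsaitkiede/ → luxusemsaitikiede.
Rule 2 (final vowel raising): /e/ is a mid vowel in word-final position, so it raises to [i]. /luxusemsaitikiede/ → luxusemsaitikiedi.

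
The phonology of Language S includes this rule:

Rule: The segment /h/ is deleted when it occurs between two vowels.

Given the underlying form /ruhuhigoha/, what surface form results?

/h/ occurs between vowels /u/ and /u/, so it deletes.
/h/ occurs between vowels /u/ and /i/, so it deletes.
/h/ occurs between vowels /o/ and /a/, so it deletes.
Surface form: [ruuigoa].

ruuigoa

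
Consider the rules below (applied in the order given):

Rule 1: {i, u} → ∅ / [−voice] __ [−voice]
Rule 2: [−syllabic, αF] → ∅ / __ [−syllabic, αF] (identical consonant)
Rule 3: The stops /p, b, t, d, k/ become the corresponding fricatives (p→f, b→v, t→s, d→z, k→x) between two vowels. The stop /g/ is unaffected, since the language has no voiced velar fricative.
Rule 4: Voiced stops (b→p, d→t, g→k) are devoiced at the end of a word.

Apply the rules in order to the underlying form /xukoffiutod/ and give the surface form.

Rule 1 (high vowel syncope): /u/ is a high vowel flanked by voiceless consonants /x/ and /k/, so it deletes. /xukoffiutod/ → xkoffiutod.
Rule 2 (degemination): /ff/ is a geminate; the first /f/ deletes. /xkoffiutod/ → xkofiutod.
Rule 3 (intervocalic spirantization): /t/ is a stop between vowels /u/ and /o/, so it spirantizes to the fricative [s]. /xkofiutod/ → xkofiusod.
Rule 4 (final devoicing): /d/ is a voiced stop in word-final position, so it devoices to [t]. /xkofiusod/ → xkofiusot.

xkofiusot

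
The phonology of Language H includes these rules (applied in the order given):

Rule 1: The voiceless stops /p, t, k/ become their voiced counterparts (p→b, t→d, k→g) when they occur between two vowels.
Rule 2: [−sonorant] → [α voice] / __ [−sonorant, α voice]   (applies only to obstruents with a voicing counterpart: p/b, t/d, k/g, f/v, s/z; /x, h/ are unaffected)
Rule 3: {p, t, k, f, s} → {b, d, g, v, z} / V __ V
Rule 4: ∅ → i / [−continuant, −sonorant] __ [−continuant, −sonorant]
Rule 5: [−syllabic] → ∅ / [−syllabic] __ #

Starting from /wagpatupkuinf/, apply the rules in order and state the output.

wakipadupikuin

Rule 1 (intervocalic voicing): /t/ is a voiceless stop between vowels /a/ and /u/, so it voices to [d]. /wagpatupkuinf/ → wagpadupkuinf.
Rule 2 (regressive voicing assimilation): /g/ precedes the voiceless obstruent /p/, so it devoices to [k] by assimilation. /wagpadupkuinf/ → wakpadupkuinf.
Rule 3 (intervocalic voicing): no segment meets the environment; /wakpadupkuinf/ is unchanged.
Rule 4 (stop-cluster i-epenthesis): /k/ and /p/ form a stop–stop cluster, so [i] is inserted between them. /p/ and /k/ form a stop–stop cluster, so [i] is inserted between them. /wakpadupkuinf/ → wakipadupikuinf.
Rule 5 (final cluster simplification): /f/ is the second consonant of a word-final cluster /nf/, so it deletes. /wakipadupikuinf/ → wakipadupikuin.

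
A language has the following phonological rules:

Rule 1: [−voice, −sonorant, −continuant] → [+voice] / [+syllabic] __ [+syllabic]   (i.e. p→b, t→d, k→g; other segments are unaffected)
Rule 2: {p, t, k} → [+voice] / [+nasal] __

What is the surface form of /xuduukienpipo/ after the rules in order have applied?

Rule 1 (intervocalic voicing): /k/ is a voiceless stop between vowels /u/ and /i/, so it voices to [g]. /p/ is a voiceless stop between vowels /i/ and /o/, so it voices to [b]. /xuduukienpipo/ → xuduugienpibo.
Rule 2 (post-nasal voicing): /p/ is a voiceless stop immediately after the nasal /n/, so it voices to [b]. /xuduugienpibo/ → xuduugienbibo.

xuduugienbibo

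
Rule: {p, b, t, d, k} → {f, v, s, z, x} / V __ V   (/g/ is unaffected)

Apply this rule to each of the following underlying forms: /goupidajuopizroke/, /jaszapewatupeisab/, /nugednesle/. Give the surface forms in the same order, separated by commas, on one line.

/goupidajuopizroke/: /p/ is a stop between vowels /u/ and /i/, so it spirantizes to the fricative [f]. /d/ is a stop between vowels /i/ and /a/, so it spirantizes to the fricative [z]. /p/ is a stop between vowels /o/ and /i/, so it spirantizes to the fricative [f]. /k/ is a stop between vowels /o/ and /e/, so it spirantizes to the fricative [x]. → [goufizajuofizroxe].
/jaszapewatupeisab/: /p/ is a stop between vowels /a/ and /e/, so it spirantizes to the fricative [f]. /t/ is a stop between vowels /a/ and /u/, so it spirantizes to the fricative [s]. /p/ is a stop between vowels /u/ and /e/, so it spirantizes to the fricative [f]. → [jaszafewasufeisab].
/nugednesle/: the rule's environment is not met; surfaces unchanged as [nugednesle].

goufizajuofizroxe, jaszafewasufeisab, nugednesle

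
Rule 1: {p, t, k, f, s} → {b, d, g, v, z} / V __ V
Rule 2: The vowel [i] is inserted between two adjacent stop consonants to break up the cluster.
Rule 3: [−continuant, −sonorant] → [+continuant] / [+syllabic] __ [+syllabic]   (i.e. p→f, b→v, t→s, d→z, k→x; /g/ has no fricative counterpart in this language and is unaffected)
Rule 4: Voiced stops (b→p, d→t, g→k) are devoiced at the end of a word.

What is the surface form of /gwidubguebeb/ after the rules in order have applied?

Rule 1 (intervocalic voicing): no segment meets the environment; /gwidubguebeb/ is unchanged.
Rule 2 (stop-cluster i-epenthesis): /b/ and /g/ form a stop–stop cluster, so [i] is inserted between them. /gwidubguebeb/ → gwidubiguebeb.
Rule 3 (intervocalic spirantization): /d/ is a stop between vowels /i/ and /u/, so it spirantizes to the fricative [z]. /b/ is a stop between vowels /u/ and /i/, so it spirantizes to the fricative [v]. /b/ is a stop between vowels /e/ and /e/, so it spirantizes to the fricative [v]. /gwidubiguebeb/ → gwizuvigueveb.
Rule 4 (final devoicing): /b/ is a voiced stop in word-final position, so it devoices to [p]. /gwizuvigueveb/ → gwizuviguevep.

gwizuviguevep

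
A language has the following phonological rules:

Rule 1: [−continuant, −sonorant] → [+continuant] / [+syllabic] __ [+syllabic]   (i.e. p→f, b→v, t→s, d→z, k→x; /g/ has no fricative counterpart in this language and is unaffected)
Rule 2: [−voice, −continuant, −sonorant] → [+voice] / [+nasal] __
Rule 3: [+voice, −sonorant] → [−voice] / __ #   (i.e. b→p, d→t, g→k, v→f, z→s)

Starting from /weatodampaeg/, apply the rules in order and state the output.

weasozambaek

Rule 1 (intervocalic spirantization): /t/ is a stop between vowels /a/ and /o/, so it spirantizes to the fricative [s]. /d/ is a stop between vowels /o/ and /a/, so it spirantizes to the fricative [z]. /weatodampaeg/ → weasozampaeg.
Rule 2 (post-nasal voicing): /p/ is a voiceless stop immediately after the nasal /m/, so it voices to [b]. /weasozampaeg/ → weasozambaeg.
Rule 3 (final devoicing): /g/ is a voiced obstruent in word-final position, so it devoices to [k]. /weasozambaeg/ → weasozambaek.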